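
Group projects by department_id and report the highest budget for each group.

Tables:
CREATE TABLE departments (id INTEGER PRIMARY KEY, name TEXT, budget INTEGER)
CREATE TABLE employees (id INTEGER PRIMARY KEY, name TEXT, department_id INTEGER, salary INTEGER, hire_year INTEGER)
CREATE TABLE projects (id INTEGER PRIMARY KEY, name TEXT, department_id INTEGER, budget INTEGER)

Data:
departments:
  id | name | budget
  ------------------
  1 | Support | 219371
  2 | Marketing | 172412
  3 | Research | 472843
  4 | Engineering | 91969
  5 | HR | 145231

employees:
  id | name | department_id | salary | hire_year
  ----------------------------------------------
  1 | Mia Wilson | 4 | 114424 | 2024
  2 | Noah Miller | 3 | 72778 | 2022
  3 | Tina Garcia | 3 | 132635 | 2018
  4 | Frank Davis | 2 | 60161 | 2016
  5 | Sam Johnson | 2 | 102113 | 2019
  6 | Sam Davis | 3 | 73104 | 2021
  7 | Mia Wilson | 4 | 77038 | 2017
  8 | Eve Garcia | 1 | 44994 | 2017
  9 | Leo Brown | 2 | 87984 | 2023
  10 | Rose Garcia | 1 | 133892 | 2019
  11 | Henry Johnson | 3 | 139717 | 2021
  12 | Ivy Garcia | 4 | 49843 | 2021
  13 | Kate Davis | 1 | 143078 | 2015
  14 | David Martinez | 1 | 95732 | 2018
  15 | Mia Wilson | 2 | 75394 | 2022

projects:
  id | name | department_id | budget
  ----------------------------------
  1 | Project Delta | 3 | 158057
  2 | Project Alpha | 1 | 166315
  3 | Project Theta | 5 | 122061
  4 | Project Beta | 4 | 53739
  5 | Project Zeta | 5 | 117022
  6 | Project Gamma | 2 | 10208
SELECT department_id, MAX(budget) AS max_budget FROM projects GROUP BY department_id

Execution result:
department_id | max_budget
1 | 166315
2 | 10208
3 | 158057
4 | 53739
5 | 122061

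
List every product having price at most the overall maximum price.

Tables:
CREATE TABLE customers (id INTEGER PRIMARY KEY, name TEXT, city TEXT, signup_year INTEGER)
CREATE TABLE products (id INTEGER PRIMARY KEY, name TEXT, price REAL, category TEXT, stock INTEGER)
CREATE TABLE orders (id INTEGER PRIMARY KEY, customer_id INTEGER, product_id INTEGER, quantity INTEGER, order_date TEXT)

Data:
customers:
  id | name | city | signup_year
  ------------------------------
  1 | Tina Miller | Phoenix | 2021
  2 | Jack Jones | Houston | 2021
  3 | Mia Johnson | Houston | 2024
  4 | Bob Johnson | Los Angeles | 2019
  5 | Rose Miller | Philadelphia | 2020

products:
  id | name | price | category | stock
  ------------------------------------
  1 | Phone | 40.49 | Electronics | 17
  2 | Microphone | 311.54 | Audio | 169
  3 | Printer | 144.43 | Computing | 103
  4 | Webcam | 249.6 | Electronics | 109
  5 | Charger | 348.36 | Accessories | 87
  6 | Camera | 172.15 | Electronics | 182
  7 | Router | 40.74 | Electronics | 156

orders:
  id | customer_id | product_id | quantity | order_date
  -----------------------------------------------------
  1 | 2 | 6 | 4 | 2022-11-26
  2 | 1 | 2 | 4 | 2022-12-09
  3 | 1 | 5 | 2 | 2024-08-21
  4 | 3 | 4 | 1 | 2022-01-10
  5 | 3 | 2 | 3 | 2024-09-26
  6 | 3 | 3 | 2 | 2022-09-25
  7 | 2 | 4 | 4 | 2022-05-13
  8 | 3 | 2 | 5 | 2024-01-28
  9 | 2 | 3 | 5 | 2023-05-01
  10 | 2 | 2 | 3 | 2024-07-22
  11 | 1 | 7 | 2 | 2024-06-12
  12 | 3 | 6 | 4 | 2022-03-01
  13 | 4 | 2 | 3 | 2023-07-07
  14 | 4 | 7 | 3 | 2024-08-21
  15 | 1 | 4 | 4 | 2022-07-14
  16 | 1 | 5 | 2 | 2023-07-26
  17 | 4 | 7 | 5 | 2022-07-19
SELECT name, price FROM products WHERE price <= (SELECT MAX(price) FROM products)

Execution result:
name | price
Phone | 40.49
Microphone | 311.54
Printer | 144.43
Webcam | 249.60
Charger | 348.36
Camera | 172.15
Router | 40.74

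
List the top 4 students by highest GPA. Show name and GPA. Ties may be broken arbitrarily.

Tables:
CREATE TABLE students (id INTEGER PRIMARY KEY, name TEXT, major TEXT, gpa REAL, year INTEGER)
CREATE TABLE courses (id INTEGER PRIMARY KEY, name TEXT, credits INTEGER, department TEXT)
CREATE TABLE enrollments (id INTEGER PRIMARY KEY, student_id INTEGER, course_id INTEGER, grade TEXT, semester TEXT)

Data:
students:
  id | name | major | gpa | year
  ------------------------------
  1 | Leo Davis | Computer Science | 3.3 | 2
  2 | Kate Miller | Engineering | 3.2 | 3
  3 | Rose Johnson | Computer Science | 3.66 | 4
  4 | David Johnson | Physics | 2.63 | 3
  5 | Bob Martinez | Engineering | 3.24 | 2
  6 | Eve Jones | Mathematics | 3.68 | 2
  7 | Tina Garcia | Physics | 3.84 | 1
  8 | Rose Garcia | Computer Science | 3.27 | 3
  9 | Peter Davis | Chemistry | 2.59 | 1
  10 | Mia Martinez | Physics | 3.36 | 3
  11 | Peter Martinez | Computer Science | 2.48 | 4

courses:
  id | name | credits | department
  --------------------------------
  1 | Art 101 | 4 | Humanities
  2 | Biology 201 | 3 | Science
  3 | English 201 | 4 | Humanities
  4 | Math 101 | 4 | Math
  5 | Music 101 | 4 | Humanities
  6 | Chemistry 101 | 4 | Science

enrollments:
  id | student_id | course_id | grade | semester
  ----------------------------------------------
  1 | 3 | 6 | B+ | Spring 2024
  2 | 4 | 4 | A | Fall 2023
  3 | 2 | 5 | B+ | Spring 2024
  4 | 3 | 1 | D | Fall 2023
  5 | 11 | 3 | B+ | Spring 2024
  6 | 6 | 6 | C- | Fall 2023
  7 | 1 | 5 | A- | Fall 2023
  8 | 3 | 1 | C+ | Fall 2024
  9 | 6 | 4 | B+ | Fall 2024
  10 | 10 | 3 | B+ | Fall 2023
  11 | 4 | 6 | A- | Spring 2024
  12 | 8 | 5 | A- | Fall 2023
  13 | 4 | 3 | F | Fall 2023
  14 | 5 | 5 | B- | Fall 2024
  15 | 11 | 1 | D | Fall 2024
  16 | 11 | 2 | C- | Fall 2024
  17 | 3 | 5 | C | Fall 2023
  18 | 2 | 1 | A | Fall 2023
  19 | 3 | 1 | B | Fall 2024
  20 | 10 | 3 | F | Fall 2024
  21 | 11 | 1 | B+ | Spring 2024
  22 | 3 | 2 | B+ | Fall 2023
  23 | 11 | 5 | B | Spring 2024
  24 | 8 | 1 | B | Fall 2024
SELECT name, gpa FROM students ORDER BY gpa DESC LIMIT 4

Execution result:
name | gpa
Tina Garcia | 3.84
Eve Jones | 3.68
Rose Johnson | 3.66
Mia Martinez | 3.36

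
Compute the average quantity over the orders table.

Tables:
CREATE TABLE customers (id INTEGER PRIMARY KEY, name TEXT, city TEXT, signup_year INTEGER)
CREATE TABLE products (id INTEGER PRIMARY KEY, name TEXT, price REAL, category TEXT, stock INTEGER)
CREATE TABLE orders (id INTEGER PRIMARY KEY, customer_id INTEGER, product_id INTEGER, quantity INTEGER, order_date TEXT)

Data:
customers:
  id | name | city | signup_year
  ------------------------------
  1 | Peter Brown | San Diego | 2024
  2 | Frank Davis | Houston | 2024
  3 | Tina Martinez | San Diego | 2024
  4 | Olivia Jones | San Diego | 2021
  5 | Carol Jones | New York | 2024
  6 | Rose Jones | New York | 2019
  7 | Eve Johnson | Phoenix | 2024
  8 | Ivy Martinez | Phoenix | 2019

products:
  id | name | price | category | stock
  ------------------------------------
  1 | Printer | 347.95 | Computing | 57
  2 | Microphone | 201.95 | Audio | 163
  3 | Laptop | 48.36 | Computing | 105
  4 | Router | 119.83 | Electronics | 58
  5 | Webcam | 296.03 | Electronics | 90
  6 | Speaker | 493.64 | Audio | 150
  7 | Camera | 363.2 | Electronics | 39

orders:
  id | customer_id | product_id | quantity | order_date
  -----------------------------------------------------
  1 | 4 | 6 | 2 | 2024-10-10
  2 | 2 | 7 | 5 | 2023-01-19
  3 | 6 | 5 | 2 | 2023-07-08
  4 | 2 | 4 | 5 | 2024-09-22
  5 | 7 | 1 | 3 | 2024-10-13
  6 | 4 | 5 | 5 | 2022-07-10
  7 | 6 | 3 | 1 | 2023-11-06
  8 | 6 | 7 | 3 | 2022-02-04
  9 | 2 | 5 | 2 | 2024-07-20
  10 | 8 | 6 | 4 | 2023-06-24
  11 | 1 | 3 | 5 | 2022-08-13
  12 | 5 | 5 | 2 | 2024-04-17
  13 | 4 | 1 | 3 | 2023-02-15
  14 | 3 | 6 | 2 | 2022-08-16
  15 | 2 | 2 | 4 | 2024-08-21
SELECT AVG(quantity) FROM orders

Execution result:
3.20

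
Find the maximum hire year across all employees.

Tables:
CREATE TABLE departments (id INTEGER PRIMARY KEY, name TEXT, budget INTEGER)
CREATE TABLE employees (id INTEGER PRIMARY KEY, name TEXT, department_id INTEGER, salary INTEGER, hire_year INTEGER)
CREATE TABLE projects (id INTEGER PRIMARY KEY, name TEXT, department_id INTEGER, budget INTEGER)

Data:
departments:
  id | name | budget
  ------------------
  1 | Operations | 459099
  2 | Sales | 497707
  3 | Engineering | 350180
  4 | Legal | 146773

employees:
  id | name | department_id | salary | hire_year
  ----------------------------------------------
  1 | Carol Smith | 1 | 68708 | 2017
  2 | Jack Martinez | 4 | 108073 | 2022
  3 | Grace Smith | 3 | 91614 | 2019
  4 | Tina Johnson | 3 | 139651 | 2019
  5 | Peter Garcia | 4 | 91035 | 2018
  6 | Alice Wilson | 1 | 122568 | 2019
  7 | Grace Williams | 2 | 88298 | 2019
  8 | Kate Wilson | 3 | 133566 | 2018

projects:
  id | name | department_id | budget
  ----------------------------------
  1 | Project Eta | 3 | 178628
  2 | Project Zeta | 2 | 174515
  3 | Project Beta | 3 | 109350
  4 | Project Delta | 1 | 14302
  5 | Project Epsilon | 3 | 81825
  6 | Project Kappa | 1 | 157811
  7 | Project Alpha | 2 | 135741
SELECT MAX(hire_year) FROM employees

Execution result:
2022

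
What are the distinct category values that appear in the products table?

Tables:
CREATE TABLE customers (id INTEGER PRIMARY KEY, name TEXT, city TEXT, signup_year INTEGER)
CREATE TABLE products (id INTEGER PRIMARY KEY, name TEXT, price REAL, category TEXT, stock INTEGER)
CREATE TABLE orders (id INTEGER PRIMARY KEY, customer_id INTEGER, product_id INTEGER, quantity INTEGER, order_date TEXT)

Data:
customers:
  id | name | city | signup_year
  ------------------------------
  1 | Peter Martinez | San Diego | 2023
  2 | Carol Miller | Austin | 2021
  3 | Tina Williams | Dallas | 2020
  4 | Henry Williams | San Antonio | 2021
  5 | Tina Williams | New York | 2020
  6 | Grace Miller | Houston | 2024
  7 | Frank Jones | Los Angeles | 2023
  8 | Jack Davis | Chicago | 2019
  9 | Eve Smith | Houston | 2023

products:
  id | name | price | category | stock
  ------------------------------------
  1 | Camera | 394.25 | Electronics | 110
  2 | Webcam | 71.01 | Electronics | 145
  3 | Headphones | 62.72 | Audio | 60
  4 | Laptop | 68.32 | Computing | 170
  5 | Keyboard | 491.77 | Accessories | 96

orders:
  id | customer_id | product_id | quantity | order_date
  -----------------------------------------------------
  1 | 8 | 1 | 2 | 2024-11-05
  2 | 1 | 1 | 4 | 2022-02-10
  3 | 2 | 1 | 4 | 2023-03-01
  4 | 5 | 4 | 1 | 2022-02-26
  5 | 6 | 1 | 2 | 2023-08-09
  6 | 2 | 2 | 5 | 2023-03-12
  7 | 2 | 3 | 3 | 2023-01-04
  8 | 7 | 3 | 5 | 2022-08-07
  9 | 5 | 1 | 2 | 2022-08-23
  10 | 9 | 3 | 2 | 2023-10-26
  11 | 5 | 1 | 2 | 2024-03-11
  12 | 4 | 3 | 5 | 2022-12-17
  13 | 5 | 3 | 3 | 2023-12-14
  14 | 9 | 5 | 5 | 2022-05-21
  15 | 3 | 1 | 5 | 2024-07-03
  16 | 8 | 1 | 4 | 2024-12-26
SELECT DISTINCT category FROM products

Execution result:
category
Electronics
Audio
Computing
Accessories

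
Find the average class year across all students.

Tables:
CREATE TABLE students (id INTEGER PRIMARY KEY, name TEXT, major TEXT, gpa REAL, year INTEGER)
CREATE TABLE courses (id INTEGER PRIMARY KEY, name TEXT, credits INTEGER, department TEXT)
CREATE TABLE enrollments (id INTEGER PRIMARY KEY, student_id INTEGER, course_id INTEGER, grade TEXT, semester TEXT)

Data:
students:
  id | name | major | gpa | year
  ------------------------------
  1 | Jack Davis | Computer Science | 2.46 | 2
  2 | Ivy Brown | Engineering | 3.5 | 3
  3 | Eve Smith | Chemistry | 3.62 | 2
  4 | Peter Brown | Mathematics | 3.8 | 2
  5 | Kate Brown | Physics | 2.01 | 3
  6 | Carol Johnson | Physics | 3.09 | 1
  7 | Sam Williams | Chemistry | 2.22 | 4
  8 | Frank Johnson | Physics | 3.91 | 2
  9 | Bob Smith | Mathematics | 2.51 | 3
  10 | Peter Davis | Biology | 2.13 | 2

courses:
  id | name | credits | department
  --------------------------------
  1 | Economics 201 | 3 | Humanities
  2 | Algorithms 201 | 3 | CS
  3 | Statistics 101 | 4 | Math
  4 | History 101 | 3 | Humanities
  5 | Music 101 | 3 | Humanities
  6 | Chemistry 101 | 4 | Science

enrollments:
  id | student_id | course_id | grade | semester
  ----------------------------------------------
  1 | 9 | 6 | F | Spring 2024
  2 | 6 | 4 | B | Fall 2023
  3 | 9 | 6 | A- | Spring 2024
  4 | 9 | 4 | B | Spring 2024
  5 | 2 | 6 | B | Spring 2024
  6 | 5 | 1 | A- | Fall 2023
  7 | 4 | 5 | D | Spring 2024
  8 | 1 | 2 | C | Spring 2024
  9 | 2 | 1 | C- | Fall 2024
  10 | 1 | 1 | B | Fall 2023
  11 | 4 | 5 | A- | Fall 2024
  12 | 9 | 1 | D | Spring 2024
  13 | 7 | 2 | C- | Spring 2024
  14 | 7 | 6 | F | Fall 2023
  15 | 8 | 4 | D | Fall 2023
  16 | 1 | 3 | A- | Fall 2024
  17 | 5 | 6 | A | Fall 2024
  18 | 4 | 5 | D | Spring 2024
SELECT AVG(year) FROM students

Execution result:
2.40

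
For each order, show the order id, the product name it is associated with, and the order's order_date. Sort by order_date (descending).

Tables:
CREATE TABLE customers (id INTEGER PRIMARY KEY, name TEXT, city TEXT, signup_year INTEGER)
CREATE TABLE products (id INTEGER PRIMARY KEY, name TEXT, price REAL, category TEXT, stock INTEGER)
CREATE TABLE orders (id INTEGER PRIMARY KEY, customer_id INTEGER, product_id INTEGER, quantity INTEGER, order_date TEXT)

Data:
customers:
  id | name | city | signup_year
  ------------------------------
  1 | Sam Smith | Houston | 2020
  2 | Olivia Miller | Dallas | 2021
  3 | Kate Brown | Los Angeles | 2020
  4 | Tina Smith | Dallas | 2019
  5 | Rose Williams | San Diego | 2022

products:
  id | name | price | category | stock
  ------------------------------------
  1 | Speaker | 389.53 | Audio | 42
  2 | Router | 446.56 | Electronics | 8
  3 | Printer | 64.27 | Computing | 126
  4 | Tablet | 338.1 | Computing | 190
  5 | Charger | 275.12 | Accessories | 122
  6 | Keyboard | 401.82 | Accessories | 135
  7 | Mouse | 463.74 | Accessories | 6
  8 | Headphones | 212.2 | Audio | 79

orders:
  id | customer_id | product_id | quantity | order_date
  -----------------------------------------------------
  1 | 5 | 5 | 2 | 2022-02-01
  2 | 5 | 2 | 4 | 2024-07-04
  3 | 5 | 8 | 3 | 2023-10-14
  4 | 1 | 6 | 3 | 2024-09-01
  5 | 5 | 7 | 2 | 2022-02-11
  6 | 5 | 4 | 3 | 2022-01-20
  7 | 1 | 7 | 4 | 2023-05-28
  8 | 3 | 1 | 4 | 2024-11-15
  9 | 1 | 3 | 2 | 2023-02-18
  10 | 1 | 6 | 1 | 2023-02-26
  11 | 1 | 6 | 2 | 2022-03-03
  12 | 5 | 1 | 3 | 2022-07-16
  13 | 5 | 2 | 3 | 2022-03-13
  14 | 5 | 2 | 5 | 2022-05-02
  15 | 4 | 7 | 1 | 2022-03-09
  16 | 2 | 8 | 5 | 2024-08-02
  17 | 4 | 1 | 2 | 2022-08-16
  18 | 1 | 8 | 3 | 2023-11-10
SELECT c.id, p.name AS product, c.order_date FROM orders c JOIN products p ON c.product_id = p.id ORDER BY c.order_date DESC

Execution result:
id | product | order_date
8 | Speaker | 2024-11-15
4 | Keyboard | 2024-09-01
16 | Headphones | 2024-08-02
2 | Router | 2024-07-04
18 | Headphones | 2023-11-10
3 | Headphones | 2023-10-14
7 | Mouse | 2023-05-28
10 | Keyboard | 2023-02-26
9 | Printer | 2023-02-18
17 | Speaker | 2022-08-16
12 | Speaker | 2022-07-16
14 | Router | 2022-05-02
13 | Router | 2022-03-13
15 | Mouse | 2022-03-09
11 | Keyboard | 2022-03-03
5 | Mouse | 2022-02-11
1 | Charger | 2022-02-01
6 | Tablet | 2022-01-20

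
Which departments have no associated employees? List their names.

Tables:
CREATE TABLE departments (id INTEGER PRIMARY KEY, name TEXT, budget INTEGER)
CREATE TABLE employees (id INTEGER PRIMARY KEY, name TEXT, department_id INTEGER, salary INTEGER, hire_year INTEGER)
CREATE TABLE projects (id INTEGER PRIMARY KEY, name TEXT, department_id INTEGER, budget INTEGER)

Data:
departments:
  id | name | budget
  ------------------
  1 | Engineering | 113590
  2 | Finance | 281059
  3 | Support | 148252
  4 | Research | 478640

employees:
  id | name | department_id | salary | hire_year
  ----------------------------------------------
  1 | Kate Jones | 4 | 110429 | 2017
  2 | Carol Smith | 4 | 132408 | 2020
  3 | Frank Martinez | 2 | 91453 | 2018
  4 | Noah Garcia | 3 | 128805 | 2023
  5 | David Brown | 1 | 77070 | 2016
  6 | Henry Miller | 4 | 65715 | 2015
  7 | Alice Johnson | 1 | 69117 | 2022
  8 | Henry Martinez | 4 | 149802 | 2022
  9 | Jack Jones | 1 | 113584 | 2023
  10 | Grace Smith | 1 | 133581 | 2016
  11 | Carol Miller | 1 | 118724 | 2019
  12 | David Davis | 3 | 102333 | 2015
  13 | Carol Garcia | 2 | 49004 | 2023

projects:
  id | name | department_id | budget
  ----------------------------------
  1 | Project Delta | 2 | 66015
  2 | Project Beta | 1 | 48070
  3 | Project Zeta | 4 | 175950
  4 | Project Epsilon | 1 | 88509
SELECT p.name FROM departments p LEFT JOIN employees c ON c.department_id = p.id WHERE c.id IS NULL

Execution result:
(no rows)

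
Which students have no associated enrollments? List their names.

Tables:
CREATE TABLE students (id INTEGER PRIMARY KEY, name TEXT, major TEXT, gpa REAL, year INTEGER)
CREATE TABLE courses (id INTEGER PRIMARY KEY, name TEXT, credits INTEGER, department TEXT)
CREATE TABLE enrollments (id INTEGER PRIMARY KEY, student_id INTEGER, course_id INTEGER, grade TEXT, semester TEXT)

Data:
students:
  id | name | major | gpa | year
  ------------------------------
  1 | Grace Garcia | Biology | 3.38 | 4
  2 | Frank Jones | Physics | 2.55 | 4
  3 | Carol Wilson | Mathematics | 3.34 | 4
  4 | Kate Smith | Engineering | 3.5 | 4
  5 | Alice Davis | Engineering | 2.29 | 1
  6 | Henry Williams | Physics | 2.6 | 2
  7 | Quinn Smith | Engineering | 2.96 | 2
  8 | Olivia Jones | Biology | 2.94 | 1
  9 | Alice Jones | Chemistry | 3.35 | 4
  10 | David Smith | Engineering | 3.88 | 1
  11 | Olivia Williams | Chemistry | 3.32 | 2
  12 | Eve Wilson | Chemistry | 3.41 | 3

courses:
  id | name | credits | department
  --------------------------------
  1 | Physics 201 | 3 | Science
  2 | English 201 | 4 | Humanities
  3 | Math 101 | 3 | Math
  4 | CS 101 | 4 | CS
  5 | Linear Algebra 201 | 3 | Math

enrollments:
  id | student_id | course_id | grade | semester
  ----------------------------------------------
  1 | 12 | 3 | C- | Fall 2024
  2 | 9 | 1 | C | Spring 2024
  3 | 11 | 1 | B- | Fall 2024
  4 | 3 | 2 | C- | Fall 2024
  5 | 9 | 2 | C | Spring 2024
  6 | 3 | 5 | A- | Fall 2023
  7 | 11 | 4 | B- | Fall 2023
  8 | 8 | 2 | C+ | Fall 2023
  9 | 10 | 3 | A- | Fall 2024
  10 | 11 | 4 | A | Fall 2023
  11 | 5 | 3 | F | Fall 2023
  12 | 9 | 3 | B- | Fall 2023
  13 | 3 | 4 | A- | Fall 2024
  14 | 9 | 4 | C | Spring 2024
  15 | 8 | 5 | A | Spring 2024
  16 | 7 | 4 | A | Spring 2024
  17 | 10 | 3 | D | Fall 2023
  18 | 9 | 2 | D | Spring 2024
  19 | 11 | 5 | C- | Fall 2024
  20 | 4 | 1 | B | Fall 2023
SELECT p.name FROM students p LEFT JOIN enrollments c ON c.student_id = p.id WHERE c.id IS NULL

Execution result:
name
Grace Garcia
Frank Jones
Henry Williams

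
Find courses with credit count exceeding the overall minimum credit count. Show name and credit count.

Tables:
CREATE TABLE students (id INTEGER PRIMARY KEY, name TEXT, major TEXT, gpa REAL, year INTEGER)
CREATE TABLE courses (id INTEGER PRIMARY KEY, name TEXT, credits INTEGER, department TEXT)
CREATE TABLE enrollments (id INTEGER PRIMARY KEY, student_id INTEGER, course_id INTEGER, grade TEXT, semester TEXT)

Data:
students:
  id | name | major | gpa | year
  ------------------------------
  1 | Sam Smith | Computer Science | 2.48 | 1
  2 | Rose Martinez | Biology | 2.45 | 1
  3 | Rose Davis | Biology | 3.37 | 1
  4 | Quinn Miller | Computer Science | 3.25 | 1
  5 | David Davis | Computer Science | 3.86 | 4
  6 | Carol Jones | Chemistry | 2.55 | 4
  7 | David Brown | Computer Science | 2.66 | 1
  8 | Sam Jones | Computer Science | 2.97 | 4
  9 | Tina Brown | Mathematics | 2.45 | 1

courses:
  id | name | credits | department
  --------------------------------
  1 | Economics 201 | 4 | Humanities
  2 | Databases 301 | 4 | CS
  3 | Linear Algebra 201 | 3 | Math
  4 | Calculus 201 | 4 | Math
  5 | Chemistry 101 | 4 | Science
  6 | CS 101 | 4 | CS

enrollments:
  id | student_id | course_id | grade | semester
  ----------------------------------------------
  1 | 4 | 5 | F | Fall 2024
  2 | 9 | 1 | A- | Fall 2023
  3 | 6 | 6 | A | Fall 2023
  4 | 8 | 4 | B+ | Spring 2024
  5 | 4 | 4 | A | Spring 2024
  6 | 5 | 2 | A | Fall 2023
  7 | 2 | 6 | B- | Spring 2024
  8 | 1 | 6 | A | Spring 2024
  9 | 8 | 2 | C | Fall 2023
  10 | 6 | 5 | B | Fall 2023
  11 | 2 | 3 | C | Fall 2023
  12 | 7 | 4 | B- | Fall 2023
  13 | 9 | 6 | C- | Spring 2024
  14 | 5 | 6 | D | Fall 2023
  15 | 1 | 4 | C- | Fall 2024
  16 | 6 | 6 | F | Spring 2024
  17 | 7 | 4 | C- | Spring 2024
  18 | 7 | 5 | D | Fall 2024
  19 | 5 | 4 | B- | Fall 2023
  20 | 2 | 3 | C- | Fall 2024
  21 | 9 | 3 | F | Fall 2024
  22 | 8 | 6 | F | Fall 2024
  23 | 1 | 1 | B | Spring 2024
SELECT name, credits FROM courses WHERE credits > (SELECT MIN(credits) FROM courses)

Execution result:
name | credits
Economics 201 | 4
Databases 301 | 4
Calculus 201 | 4
Chemistry 101 | 4
CS 101 | 4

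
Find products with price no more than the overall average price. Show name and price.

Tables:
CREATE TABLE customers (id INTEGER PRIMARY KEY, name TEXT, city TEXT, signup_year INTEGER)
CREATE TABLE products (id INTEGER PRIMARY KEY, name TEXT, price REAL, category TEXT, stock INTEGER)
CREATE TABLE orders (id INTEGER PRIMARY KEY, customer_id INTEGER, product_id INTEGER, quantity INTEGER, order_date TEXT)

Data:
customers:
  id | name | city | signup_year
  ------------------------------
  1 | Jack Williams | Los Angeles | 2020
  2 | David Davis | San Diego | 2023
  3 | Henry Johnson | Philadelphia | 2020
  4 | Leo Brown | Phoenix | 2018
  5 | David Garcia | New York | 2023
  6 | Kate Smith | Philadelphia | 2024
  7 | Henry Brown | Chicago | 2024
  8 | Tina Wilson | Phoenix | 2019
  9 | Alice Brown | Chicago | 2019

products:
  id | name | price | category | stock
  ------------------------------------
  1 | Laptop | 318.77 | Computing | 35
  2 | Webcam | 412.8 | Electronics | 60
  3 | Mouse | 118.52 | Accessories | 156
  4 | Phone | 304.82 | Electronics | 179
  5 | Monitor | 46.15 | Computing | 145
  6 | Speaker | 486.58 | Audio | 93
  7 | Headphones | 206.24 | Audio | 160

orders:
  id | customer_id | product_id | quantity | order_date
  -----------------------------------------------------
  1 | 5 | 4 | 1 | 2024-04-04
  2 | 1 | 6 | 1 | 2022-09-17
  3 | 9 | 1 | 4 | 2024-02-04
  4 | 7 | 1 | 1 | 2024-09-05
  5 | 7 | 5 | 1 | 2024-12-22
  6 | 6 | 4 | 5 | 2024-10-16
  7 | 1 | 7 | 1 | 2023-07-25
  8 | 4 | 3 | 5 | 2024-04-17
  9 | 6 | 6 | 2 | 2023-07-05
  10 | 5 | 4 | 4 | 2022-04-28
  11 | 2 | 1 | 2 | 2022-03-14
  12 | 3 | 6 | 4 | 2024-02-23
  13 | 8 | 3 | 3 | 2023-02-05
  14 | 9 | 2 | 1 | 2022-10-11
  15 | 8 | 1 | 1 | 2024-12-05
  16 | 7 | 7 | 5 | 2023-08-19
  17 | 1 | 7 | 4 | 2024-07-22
SELECT name, price FROM products WHERE price <= (SELECT AVG(price) FROM products)

Execution result:
name | price
Mouse | 118.52
Monitor | 46.15
Headphones | 206.24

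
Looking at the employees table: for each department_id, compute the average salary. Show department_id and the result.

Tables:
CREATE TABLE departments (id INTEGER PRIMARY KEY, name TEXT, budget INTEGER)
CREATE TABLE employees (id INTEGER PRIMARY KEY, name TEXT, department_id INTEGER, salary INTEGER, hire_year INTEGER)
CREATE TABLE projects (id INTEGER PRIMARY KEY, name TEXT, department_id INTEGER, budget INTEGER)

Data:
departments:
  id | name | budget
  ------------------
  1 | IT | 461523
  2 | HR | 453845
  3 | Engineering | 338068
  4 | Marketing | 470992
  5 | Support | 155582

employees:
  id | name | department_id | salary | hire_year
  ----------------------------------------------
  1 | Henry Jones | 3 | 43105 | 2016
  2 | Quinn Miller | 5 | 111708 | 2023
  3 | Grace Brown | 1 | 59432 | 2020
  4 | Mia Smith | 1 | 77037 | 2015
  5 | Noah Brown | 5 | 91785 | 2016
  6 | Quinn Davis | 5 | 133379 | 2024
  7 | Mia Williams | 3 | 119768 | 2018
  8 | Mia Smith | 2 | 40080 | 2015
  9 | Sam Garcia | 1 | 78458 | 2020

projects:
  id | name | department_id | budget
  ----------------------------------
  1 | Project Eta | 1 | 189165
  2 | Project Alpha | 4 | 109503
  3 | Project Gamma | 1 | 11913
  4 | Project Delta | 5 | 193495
SELECT department_id, AVG(salary) AS avg_salary FROM employees GROUP BY department_id

Execution result:
department_id | avg_salary
1 | 71642.33
2 | 40080.00
3 | 81436.50
5 | 112290.67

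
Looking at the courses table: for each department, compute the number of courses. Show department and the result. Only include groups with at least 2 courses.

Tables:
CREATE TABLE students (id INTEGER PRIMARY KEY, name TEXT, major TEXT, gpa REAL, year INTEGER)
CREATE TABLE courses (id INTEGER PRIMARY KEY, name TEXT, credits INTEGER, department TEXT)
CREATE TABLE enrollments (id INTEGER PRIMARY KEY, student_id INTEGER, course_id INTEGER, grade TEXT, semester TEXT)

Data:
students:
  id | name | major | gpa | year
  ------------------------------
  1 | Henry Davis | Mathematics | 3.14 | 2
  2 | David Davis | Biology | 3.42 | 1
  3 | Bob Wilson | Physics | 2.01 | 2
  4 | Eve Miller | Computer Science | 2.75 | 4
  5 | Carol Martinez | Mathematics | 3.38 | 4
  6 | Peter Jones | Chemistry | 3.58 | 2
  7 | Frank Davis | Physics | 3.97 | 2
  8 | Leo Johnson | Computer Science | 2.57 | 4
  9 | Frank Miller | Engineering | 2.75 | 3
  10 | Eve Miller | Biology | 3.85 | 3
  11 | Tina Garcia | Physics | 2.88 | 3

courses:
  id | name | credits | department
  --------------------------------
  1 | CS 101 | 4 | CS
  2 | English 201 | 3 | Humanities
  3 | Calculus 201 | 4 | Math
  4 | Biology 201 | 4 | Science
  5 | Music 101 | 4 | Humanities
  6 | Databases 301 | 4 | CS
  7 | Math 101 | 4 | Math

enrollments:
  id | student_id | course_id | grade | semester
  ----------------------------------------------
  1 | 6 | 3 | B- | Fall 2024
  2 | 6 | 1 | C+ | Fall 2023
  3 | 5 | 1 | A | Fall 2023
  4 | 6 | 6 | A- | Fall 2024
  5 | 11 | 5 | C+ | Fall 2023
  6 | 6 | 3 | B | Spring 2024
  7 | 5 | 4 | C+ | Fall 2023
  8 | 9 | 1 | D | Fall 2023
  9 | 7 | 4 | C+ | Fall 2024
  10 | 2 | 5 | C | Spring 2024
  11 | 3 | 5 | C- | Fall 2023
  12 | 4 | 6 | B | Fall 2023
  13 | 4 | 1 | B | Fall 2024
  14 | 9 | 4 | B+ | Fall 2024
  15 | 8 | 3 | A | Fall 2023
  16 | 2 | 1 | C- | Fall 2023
SELECT department, COUNT(*) AS n FROM courses GROUP BY department HAVING COUNT(*) >= 2

Execution result:
department | n
CS | 2
Humanities | 2
Math | 2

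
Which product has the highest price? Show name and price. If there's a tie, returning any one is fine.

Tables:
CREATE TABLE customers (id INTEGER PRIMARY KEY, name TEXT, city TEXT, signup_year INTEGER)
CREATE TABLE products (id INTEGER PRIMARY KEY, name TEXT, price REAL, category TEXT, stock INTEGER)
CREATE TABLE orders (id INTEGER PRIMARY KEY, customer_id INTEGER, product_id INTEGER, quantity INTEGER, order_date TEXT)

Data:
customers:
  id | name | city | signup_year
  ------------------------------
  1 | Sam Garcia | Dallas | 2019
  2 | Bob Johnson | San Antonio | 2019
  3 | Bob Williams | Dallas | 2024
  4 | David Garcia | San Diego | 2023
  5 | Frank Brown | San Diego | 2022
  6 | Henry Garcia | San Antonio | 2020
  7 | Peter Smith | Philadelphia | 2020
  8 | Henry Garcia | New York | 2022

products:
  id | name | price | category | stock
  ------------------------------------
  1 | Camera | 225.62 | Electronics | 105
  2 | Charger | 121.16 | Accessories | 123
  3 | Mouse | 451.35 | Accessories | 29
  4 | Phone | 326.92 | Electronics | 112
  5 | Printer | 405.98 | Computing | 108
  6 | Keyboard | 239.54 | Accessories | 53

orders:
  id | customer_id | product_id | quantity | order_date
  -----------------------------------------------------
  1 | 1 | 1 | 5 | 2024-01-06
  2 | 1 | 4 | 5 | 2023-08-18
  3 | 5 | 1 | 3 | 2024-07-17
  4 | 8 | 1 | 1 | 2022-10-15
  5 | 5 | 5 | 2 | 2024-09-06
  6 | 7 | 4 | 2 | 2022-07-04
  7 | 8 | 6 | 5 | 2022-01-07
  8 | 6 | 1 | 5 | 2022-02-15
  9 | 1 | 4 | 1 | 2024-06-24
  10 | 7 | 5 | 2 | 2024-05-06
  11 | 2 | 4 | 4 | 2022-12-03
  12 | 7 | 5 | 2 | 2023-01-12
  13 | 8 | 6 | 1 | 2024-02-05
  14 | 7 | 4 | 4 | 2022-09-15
SELECT name, price FROM products ORDER BY price DESC LIMIT 1

Execution result:
name | price
Mouse | 451.35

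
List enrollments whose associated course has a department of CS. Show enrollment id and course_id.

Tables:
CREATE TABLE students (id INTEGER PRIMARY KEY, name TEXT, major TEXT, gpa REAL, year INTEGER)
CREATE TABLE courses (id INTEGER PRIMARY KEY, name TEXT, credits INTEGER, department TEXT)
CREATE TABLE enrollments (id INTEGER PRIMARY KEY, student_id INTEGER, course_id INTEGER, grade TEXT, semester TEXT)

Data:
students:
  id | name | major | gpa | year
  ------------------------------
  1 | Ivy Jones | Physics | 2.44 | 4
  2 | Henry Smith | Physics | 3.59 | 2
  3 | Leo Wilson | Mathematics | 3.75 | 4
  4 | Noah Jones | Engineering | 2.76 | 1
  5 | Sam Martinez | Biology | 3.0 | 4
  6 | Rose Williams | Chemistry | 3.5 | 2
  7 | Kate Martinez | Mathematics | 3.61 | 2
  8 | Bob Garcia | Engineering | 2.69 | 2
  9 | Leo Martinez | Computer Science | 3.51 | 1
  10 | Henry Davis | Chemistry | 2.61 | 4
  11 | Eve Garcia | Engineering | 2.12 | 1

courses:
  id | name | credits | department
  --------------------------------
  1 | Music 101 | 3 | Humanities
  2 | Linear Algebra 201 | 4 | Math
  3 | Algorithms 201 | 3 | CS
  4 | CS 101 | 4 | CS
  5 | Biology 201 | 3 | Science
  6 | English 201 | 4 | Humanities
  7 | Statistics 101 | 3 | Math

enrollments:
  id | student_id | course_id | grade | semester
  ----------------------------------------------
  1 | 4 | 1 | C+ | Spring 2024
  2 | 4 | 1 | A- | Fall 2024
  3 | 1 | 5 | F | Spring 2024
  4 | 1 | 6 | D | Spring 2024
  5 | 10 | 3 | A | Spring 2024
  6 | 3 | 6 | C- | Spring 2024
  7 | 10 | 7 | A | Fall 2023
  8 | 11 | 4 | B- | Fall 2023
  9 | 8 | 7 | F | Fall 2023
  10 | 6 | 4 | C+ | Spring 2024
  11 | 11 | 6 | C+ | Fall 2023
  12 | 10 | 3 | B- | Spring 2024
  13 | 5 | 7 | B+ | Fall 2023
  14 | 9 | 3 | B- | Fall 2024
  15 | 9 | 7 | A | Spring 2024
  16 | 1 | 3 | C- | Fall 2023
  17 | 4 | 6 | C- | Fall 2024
SELECT id, course_id FROM enrollments WHERE course_id IN (SELECT id FROM courses WHERE department = 'CS')

Execution result:
id | course_id
5 | 3
8 | 4
10 | 4
12 | 3
14 | 3
16 | 3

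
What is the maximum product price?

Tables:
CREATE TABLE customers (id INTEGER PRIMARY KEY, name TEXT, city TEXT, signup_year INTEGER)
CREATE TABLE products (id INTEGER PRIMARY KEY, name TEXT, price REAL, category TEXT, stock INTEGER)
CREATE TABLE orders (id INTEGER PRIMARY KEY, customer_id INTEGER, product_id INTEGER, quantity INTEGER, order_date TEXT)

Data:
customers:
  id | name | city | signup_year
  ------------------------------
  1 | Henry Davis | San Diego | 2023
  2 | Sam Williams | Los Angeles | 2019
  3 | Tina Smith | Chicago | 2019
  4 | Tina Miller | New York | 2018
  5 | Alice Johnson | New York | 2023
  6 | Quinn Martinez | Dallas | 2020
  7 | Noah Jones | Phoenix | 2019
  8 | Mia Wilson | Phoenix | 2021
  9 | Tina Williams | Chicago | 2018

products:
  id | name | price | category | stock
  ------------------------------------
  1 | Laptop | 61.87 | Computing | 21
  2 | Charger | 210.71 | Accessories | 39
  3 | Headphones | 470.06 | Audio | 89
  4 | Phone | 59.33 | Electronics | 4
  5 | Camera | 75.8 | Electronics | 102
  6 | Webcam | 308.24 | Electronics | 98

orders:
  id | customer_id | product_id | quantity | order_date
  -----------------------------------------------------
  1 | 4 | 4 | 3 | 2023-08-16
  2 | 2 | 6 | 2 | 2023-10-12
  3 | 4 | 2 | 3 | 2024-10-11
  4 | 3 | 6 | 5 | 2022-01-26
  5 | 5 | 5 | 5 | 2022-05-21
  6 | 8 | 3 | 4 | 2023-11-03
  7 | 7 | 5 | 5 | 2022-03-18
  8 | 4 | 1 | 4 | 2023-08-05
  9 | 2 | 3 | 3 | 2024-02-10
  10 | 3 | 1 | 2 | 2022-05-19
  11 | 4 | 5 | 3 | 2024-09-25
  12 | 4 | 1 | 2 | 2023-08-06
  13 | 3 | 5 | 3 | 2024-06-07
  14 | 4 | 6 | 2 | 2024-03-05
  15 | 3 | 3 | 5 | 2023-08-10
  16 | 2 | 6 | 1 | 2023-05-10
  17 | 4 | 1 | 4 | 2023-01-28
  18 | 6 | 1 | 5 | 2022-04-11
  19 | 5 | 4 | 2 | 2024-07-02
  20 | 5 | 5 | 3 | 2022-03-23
SELECT MAX(price) FROM products

Execution result:
470.06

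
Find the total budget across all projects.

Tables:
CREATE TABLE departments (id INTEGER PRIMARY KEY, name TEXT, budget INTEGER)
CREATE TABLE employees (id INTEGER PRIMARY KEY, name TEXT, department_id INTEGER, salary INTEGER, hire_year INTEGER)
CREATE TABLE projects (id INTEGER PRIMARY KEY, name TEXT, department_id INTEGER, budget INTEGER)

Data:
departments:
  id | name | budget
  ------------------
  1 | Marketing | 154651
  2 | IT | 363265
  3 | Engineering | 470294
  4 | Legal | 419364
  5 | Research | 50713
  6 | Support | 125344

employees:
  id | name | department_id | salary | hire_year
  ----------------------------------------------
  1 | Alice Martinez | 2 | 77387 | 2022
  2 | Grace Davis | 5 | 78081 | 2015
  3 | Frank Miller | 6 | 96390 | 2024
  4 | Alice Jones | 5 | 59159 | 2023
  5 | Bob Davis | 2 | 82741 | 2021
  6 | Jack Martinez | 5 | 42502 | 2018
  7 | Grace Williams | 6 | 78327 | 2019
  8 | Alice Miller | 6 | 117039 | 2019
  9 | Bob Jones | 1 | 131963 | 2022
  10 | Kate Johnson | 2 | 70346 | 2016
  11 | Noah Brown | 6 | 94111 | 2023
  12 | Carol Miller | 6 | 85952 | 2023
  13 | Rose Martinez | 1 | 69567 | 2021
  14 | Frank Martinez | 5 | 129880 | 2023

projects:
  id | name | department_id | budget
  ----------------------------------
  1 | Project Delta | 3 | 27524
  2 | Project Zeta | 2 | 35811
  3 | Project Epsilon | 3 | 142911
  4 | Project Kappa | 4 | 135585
SELECT SUM(budget) FROM projects

Execution result:
341831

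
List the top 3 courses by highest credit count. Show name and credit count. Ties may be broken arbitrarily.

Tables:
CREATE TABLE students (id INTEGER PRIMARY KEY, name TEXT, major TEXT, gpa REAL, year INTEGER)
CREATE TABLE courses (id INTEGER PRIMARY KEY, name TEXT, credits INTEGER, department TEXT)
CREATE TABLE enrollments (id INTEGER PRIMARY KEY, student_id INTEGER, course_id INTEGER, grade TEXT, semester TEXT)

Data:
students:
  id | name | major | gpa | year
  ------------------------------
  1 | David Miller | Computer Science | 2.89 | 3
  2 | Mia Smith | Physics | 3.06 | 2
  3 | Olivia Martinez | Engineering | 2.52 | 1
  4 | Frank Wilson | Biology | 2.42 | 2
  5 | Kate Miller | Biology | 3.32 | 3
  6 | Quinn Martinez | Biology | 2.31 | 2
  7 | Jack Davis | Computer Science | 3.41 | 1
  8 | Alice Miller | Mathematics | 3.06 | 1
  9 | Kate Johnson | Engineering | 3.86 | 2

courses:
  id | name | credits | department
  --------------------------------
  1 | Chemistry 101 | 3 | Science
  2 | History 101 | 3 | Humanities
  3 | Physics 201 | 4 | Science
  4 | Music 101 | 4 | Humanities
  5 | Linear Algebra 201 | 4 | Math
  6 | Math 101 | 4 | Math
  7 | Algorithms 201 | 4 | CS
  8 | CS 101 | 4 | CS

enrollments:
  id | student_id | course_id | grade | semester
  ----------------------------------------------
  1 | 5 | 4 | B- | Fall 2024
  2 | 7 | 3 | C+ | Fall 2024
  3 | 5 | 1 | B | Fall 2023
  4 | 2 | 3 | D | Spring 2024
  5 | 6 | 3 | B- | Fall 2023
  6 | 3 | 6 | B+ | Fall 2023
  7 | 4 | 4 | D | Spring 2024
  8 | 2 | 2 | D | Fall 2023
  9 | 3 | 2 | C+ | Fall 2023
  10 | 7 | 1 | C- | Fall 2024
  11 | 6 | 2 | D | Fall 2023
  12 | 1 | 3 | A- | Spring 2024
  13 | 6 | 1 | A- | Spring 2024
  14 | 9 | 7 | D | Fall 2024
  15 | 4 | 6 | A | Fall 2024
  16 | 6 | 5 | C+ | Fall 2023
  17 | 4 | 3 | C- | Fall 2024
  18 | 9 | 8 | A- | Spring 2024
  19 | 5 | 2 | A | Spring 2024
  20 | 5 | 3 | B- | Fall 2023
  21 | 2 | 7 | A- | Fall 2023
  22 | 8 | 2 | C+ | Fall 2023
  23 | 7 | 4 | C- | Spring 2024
SELECT name, credits FROM courses ORDER BY credits DESC LIMIT 3

Execution result:
name | credits
Physics 201 | 4
Music 101 | 4
Linear Algebra 201 | 4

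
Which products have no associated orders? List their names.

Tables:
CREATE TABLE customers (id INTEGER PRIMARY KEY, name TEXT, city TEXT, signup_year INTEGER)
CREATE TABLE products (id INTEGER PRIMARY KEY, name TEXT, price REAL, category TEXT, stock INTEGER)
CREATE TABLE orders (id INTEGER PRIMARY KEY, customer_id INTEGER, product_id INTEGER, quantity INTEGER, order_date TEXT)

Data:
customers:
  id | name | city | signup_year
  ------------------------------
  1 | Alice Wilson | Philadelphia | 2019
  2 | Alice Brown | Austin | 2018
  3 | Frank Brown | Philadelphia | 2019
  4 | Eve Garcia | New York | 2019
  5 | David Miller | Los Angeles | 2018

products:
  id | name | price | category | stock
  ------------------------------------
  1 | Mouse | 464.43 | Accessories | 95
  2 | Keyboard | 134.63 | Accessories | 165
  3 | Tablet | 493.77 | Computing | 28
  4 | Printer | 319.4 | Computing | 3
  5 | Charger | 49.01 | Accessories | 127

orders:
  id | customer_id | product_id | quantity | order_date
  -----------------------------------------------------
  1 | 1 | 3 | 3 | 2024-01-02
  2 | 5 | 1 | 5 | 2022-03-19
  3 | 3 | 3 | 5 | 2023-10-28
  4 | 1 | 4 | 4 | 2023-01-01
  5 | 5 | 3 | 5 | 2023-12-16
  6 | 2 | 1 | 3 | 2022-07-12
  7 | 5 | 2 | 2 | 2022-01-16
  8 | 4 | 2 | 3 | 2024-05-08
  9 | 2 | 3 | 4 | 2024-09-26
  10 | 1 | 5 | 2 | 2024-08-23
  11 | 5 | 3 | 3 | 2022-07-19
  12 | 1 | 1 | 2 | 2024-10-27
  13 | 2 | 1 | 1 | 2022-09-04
SELECT p.name FROM products p LEFT JOIN orders c ON c.product_id = p.id WHERE c.id IS NULL

Execution result:
(no rows)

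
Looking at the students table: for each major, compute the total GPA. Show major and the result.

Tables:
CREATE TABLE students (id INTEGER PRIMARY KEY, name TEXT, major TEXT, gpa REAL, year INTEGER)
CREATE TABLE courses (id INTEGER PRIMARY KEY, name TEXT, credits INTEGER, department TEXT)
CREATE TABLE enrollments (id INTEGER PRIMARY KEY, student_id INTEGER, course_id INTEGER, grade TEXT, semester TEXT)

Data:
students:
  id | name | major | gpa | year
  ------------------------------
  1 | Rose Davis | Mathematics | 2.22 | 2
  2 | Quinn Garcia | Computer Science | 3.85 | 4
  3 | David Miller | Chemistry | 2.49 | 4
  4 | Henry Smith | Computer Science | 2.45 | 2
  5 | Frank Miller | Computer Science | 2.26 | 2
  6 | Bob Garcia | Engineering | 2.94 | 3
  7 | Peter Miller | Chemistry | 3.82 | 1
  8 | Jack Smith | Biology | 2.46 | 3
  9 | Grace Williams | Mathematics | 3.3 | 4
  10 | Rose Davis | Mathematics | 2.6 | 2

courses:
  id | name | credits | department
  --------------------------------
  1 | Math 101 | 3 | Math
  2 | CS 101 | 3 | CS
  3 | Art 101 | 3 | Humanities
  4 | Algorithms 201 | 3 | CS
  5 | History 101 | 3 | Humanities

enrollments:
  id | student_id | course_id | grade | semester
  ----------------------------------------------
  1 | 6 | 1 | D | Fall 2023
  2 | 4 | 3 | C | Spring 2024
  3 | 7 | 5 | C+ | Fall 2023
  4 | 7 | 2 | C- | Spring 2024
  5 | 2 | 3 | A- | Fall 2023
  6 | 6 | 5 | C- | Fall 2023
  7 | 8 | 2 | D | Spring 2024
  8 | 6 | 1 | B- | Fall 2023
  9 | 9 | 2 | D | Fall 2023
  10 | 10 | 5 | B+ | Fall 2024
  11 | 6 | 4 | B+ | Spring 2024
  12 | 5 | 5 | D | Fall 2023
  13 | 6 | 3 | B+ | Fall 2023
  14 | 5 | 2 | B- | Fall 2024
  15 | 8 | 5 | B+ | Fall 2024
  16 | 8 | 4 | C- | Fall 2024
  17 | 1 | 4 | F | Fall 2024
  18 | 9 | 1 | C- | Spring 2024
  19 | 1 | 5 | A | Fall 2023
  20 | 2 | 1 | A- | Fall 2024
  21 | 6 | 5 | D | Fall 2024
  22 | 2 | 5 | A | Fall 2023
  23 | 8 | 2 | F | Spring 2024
SELECT major, SUM(gpa) AS sum_gpa FROM students GROUP BY major

Execution result:
major | sum_gpa
Biology | 2.46
Chemistry | 6.31
Computer Science | 8.56
Engineering | 2.94
Mathematics | 8.12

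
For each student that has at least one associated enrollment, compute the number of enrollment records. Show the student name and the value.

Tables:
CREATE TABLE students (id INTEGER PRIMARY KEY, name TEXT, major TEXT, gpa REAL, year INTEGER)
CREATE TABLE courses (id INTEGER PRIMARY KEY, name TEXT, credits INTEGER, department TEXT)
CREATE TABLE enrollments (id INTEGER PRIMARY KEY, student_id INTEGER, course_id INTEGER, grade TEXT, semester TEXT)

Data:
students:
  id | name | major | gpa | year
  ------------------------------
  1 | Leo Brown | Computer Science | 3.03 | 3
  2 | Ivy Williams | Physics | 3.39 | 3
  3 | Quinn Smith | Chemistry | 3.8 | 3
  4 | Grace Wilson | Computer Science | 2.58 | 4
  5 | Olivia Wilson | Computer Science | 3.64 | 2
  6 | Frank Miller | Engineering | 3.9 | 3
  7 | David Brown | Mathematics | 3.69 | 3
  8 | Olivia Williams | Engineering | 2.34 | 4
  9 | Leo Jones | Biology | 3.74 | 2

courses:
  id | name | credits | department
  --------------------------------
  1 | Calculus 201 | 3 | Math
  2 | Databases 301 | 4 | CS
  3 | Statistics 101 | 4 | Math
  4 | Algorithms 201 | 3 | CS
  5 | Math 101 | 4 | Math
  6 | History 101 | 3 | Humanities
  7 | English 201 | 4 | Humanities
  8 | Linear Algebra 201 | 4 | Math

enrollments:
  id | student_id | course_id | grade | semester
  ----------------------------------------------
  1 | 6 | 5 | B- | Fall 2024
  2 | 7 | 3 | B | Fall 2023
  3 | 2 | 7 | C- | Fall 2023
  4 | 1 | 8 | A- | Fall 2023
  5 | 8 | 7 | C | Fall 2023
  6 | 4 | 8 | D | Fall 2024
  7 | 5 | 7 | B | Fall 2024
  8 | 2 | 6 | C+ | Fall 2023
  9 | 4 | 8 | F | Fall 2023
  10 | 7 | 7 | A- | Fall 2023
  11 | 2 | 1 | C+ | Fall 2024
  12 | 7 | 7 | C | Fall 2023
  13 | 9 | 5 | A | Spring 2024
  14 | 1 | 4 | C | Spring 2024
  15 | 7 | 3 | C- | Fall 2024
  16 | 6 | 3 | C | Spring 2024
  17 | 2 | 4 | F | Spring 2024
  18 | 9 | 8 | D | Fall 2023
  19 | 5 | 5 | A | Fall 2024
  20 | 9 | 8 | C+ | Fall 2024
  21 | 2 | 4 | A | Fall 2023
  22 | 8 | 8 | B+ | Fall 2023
SELECT p.name, COUNT(*) AS n FROM enrollments c JOIN students p ON c.student_id = p.id GROUP BY p.id, p.name

Execution result:
name | n
Leo Brown | 2
Ivy Williams | 5
Grace Wilson | 2
Olivia Wilson | 2
Frank Miller | 2
David Brown | 4
Olivia Williams | 2
Leo Jones | 3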